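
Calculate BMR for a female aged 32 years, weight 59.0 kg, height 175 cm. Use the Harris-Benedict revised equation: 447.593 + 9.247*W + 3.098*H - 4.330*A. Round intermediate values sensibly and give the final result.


Substituting values:
W term = 9.247 * 59.0 = 545.573
H term = 3.098 * 175 = 542.15
A term = 4.330 * 32 = 138.56
BMR = 1396.76 kcal/day

1396.76 kcal/day


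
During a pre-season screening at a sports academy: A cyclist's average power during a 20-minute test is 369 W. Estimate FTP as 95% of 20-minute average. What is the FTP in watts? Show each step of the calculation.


FTP = 20-min power * 0.95
= 369 * 0.95
= 350.55 W

350.55 W


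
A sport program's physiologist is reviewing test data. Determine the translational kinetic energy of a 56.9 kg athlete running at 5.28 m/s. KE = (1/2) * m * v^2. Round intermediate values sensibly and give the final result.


KE = 0.5 * m * v^2
= 0.5 * 56.9 * 5.28^2
= 0.5 * 56.9 * 27.8784
= 793.14 J

793.14 J


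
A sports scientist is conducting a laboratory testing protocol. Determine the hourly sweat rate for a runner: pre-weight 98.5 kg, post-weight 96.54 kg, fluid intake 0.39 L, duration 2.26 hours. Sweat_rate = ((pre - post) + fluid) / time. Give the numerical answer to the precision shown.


Mass lost = 98.5 - 96.54 = 1.96 kg
Add fluid consumed: 1.96 + 0.39 = 2.35 L total sweat
Sweat rate = 2.35 / 2.26 = 1.04 L/h

1.04 L/h


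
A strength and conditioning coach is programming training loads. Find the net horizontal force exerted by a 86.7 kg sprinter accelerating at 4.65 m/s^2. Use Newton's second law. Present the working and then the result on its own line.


Newton's second law: F = m * a
F = 86.7 * 4.65 = 403.16 N

403.16 N


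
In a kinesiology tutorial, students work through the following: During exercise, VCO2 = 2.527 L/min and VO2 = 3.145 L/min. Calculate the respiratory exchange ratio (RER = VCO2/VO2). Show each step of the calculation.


RER = VCO2 / VO2
= 2.527 / 3.145
= 0.8035

0.8035


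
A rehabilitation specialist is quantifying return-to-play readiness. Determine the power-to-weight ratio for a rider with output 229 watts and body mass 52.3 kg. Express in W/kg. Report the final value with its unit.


P/W = 229 / 52.3 = 4.379 W/kg

4.379 W/kg


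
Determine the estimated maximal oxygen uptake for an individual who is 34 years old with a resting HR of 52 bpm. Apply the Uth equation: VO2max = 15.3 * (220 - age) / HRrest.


HRmax = 220 - 34 = 186
VO2max = 15.3 * (186 / 52)
= 15.3 * 3.5769
= 54.73 mL/kg/min

54.73 mL/kg/min


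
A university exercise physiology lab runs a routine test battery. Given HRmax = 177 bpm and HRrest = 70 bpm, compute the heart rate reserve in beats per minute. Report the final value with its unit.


Heart rate reserve = maximum HR minus resting HR
HRR = 177 - 70 = 107 bpm

107 bpm


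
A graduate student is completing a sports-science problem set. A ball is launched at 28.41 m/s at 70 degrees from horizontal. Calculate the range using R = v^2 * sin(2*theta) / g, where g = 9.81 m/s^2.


sin(2 * 70) = sin(140) = 0.642788
v^2 = 28.41^2 = 807.1281
R = 807.1281 * 0.642788 / 9.81
= 52.886 m

52.886 m


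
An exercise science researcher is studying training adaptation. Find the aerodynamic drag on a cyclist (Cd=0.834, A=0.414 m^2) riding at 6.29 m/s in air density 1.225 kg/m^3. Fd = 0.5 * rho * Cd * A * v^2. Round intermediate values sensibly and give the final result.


Fd = 0.5 * 1.225 * 0.834 * 0.414 * 6.29^2
= 0.5 * 1.225 * 0.834 * 0.414 * 39.5641
= 8.367 N

8.367 N


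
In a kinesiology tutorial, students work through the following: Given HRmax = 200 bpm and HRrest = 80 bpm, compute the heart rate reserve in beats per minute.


Heart rate reserve = maximum HR minus resting HR
HRR = 200 - 80 = 120 bpm

120 bpm


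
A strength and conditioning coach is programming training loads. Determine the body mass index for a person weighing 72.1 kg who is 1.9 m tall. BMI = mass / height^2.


BMI = mass / height^2
= 72.1 / 1.9^2
= 72.1 / 3.61
= 19.97 kg/m^2

19.97 kg/m^2


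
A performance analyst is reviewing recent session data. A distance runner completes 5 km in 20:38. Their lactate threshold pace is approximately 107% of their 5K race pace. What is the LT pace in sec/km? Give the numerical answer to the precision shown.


Convert to seconds: 20 min 38 s = 1238 s
Pace per km = 1238 / 5 = 247.6 s/km
LT pace = 247.6 * 1.07 = 264.93 s/km

264.93 s/km


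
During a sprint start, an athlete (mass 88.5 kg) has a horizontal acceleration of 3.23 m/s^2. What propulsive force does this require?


Propulsive force = mass * acceleration
= 88.5 kg * 3.23 m/s^2
= 285.86 N

285.86 N


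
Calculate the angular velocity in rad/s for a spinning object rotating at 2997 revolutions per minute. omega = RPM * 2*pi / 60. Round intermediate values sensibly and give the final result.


omega = RPM * 2*pi / 60
= 2997 * 6.28318531 / 60
= 313.845 rad/s

313.845 rad/s


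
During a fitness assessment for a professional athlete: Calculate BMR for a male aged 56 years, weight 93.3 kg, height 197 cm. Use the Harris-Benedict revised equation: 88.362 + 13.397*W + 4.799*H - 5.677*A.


Substituting values:
W term = 13.397 * 93.3 = 1249.9401
H term = 4.799 * 197 = 945.403
A term = 5.677 * 56 = 317.912
BMR = 1965.79 kcal/day

1965.79 kcal/day


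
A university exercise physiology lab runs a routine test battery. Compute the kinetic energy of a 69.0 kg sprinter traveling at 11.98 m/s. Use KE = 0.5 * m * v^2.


Velocity squared = 143.5204
KE = 0.5 * 69.0 * 143.5204 = 4951.45 J

4951.45 J


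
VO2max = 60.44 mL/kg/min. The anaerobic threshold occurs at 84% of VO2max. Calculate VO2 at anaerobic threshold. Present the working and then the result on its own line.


AT fraction = 84 / 100 = 0.84
AT VO2 = 60.44 * 0.84
= 50.77 mL/kg/min

50.77 mL/kg/min


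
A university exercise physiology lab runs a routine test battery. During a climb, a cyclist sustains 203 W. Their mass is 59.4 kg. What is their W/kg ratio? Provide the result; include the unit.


Power-to-weight = 203 W / 59.4 kg
= 3.418 W/kg

3.418 W/kg


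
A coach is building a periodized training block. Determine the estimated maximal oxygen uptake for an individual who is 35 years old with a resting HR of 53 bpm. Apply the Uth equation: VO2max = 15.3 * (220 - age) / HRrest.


HRmax = 220 - 35 = 185
VO2max = 15.3 * (185 / 53)
= 15.3 * 3.4906
= 53.41 mL/kg/min

53.41 mL/kg/min


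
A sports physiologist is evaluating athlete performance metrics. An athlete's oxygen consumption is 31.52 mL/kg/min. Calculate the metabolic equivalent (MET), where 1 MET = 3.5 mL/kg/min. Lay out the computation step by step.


MET = VO2 / 3.5
= 31.52 / 3.5
= 9.01 METs

9.01 METs


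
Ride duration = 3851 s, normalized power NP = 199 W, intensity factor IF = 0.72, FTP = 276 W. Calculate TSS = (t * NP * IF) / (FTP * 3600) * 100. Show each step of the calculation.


Numerator = 3851 * 199 * 0.72 = 551771.28
Denominator = 276 * 3600 = 993600
TSS = 551771.28 / 993600 * 100
= 55.53

55.53 TSS


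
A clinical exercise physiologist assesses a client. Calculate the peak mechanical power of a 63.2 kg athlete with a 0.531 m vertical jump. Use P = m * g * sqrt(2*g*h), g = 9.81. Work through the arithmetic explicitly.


First, sqrt(2gh) = sqrt(2 * 9.81 * 0.531)
= sqrt(10.41822) = 3.227727 m/s
Power = 63.2 * 9.81 * 3.227727 = 2001.16 W

2001.16 W


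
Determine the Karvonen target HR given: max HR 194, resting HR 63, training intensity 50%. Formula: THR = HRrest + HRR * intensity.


HRR = HRmax - HRrest = 194 - 63 = 131
THR = 63 + 131 * 0.5
= 128.5 bpm

128.5 bpm


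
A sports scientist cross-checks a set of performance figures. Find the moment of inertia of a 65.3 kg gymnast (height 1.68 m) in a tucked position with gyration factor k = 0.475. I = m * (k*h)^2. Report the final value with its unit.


Radius of gyration = 0.475 * 1.68 = 0.798 m
I = 65.3 * 0.798^2
= 65.3 * 0.636804
= 41.583 kg*m^2

41.583 kg*m^2


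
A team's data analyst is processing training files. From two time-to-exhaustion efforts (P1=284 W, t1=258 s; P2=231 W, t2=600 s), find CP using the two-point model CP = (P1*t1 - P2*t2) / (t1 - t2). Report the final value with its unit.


Work in trial 1 = 73272 J
Work in trial 2 = 138600 J
Delta work = -65328 J
Delta time = -342 s
CP = -65328 / -342 = 191.02 W

191.02 W


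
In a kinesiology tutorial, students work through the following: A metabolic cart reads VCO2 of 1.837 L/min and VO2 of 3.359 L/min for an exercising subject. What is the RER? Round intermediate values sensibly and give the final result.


RER = VCO2 / VO2 = 1.837 / 3.359 = 0.5469

0.5469


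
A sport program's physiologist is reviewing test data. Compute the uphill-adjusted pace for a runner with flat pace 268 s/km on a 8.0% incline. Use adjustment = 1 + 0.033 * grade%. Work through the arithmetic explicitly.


Adjustment factor = 1 + 0.033 * 8.0 = 1.264
Grade-adjusted pace = 268 * 1.264 = 338.75 s/km

338.75 s/km


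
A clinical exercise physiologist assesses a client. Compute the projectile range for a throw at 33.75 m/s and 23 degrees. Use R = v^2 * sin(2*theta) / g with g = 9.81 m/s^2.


Two times the angle = 46 degrees
sin(46) = 0.71934
R = 1139.0625 * 0.71934 / 9.81 = 83.524 m

83.524 m


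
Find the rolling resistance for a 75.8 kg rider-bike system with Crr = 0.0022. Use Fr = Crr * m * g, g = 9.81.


m * g = 75.8 * 9.81 = 743.598 N
Fr = 0.0022 * 743.598 = 1.636 N

1.636 N


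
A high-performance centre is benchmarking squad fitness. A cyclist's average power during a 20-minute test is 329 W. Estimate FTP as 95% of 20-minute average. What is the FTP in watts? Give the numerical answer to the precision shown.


FTP = 20-min power * 0.95
= 329 * 0.95
= 312.55 W

312.55 W


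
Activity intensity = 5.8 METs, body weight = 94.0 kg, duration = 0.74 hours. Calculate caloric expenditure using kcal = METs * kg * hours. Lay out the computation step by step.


kcal = 5.8 * 94.0 * 0.74
= 545.2 * 0.74
= 403.45 kcal

403.45 kcal


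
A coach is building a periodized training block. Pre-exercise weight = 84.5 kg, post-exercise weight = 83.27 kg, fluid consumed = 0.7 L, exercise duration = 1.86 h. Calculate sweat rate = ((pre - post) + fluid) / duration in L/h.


Weight loss = 84.5 - 83.27 = 1.23 kg (approx L)
Total sweat = 1.23 + 0.7 = 1.93 L
Sweat rate = 1.93 / 1.86 = 1.038 L/h

1.038 L/h


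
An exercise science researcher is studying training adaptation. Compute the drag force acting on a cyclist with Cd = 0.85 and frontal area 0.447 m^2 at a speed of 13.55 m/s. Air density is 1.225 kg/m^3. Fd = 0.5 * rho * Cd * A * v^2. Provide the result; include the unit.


Step 1: v^2 = 183.6025
Step 2: Fd = 0.5 * 1.225 * 0.85 * 0.447 * 183.6025
= 42.728 N

42.728 N


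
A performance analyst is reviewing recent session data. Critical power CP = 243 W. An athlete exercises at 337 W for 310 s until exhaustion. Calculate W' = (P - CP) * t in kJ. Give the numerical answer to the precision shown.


P - CP = 337 - 243 = 94 W
W' = 94 * 310 = 29140 J
= 29140 / 1000 = 29.14 kJ

29.14 kJ


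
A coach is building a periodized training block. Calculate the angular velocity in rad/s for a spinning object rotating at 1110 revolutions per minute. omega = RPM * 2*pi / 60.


omega = RPM * 2*pi / 60
= 1110 * 6.28318531 / 60
= 116.239 rad/s

116.239 rad/s


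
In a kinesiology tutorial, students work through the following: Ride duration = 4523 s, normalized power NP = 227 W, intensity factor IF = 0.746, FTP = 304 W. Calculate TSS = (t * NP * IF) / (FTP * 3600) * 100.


Numerator = 4523 * 227 * 0.746 = 765933.866
Denominator = 304 * 3600 = 1094400
TSS = 765933.866 / 1094400 * 100
= 69.99

69.99 TSS


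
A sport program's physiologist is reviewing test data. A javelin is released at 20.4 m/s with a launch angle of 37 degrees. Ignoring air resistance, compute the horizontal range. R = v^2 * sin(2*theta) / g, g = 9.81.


Launch speed squared = 416.16
sin(2 * 37 deg) = 0.961262
Range = 416.16 * 0.961262 / 9.81
= 40.779 m

40.779 m


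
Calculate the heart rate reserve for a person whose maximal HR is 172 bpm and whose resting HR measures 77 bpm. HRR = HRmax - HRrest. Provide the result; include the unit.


HRmax = 172 bpm
HRrest = 77 bpm
HRR = 172 - 77 = 95 bpm

95 bpm


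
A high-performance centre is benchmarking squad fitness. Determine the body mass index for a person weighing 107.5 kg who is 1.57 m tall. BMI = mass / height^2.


BMI = mass / height^2
= 107.5 / 1.57^2
= 107.5 / 2.4649
= 43.61 kg/m^2

43.61 kg/m^2


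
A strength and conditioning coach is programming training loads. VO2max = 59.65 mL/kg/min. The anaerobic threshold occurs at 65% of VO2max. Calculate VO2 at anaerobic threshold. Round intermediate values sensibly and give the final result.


AT fraction = 65 / 100 = 0.65
AT VO2 = 59.65 * 0.65
= 38.77 mL/kg/min

38.77 mL/kg/min


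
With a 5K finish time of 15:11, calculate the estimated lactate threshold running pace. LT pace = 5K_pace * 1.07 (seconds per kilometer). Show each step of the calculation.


Race duration = 911 s for 5 km
Average pace = 911 / 5 = 182.2 s/km
LT pace = 182.2 * 1.07
= 194.95 s/km

194.95 s/km


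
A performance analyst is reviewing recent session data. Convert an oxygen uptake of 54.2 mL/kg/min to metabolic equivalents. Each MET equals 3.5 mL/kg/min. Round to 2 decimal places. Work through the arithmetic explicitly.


One MET = 3.5 mL/kg/min
Number of METs = 54.2 / 3.5
= 15.49 METs

15.49 METs


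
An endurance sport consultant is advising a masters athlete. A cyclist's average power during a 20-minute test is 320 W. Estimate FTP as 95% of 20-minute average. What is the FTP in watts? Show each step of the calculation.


FTP = 20-min power * 0.95
= 320 * 0.95
= 304.0 W

304.0 W


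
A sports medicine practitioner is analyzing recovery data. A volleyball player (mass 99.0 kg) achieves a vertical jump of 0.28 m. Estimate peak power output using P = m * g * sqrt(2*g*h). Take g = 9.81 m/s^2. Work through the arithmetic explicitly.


2 * g * h = 2 * 9.81 * 0.28 = 5.4936
sqrt(5.4936) = 2.343843 m/s
P = 99.0 * 9.81 * 2.343843 = 2276.32 W

2276.32 W


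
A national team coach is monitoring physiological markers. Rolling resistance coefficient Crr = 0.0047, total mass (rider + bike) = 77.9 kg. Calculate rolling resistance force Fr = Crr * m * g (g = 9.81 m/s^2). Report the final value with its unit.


Fr = Crr * m * g
= 0.0047 * 77.9 * 9.81
= 3.592 N

3.592 N


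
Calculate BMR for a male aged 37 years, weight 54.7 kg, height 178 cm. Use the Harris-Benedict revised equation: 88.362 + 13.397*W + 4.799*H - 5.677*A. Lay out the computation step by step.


Substituting values:
W term = 13.397 * 54.7 = 732.8159
H term = 4.799 * 178 = 854.222
A term = 5.677 * 37 = 210.049
BMR = 1465.35 kcal/day

1465.35 kcal/day


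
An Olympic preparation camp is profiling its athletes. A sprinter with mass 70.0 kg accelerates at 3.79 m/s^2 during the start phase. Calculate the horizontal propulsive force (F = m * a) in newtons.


F = m * a
= 70.0 * 3.79
= 265.3 N

265.3 N


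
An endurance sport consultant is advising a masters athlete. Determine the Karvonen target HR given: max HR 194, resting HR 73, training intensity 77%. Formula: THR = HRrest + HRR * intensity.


HRR = HRmax - HRrest = 194 - 73 = 121
THR = 73 + 121 * 0.77
= 166.17 bpm

166.17 bpm


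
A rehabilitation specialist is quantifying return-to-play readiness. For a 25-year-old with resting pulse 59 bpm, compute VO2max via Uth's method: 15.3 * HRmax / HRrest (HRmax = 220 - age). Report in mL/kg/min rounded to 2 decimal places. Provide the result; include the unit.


Step 1: HRmax = 220 - 25 = 195 bpm
Step 2: Ratio = 195 / 59 = 3.3051
Step 3: VO2max = 15.3 * 3.3051 = 50.57 mL/kg/min

50.57 mL/kg/min


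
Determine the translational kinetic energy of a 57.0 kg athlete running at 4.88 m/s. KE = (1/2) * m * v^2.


KE = 0.5 * m * v^2
= 0.5 * 57.0 * 4.88^2
= 0.5 * 57.0 * 23.8144
= 678.71 J

678.71 J


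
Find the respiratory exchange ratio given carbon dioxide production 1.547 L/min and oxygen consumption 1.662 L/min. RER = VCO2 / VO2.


VCO2 = 1.547 L/min
VO2 = 1.662 L/min
RER = 1.547 / 1.662 = 0.9308

0.9308


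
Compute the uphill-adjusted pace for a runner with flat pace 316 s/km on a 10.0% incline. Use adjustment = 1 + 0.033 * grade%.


Adjustment factor = 1 + 0.033 * 10.0 = 1.33
Grade-adjusted pace = 316 * 1.33 = 420.28 s/km

420.28 s/km


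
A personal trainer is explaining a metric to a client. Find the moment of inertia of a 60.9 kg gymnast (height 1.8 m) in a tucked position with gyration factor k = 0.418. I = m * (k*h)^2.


Radius of gyration = 0.418 * 1.8 = 0.7524 m
I = 60.9 * 0.7524^2
= 60.9 * 0.566106
= 34.476 kg*m^2

34.476 kg*m^2


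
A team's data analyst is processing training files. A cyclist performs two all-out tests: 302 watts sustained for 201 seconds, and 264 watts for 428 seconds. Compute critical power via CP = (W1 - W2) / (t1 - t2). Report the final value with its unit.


W1 = P1 * t1 = 302 * 201 = 60702 J
W2 = P2 * t2 = 264 * 428 = 112992 J
CP = (60702 - 112992) / (201 - 428)
= 230.35 W

230.35 W


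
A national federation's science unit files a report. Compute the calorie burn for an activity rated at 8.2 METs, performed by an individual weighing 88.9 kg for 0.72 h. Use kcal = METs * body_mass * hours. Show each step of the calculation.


Product of METs and mass = 8.2 * 88.9 = 728.98
Total kcal = 728.98 * 0.72 = 524.87 kcal

524.87 kcal


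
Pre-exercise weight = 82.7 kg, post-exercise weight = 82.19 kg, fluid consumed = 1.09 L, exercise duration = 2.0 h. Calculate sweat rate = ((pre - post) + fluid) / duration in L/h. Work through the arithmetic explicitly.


Weight loss = 82.7 - 82.19 = 0.51 kg (approx L)
Total sweat = 0.51 + 1.09 = 1.6 L
Sweat rate = 1.6 / 2.0 = 0.8 L/h

0.8 L/h


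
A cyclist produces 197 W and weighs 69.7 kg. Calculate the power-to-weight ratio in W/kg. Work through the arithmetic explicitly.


P/W = power / mass
= 197 / 69.7
= 2.826 W/kg

2.826 W/kg


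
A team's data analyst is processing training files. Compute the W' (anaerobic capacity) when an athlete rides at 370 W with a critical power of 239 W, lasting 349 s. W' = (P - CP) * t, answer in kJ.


Above-CP power = 131 W
Duration = 349 s
W' = 131 * 349 = 45719 J
Convert: 45719 / 1000 = 45.719 kJ

45.719 kJ


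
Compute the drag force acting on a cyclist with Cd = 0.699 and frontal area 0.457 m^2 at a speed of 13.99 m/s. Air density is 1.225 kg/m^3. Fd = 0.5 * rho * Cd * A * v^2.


Step 1: v^2 = 195.7201
Step 2: Fd = 0.5 * 1.225 * 0.699 * 0.457 * 195.7201
= 38.294 N

38.294 N


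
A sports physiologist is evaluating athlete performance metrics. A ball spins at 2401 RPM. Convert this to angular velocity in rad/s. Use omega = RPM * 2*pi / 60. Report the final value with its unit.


omega = 2401 * 2 * pi / 60
= 2401 * 6.28318531 / 60
= 15085.928 / 60
= 251.432 rad/s

251.432 rad/s


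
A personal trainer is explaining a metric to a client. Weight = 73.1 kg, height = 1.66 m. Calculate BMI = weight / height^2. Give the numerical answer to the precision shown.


height^2 = 1.66^2 = 2.7556
BMI = 73.1 / 2.7556 = 26.53 kg/m^2

26.53 kg/m^2


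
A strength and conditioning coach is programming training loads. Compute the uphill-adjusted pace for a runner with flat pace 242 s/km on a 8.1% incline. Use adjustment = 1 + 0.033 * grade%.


Adjustment factor = 1 + 0.033 * 8.1 = 1.2673
Grade-adjusted pace = 242 * 1.2673 = 306.69 s/km

306.69 s/km


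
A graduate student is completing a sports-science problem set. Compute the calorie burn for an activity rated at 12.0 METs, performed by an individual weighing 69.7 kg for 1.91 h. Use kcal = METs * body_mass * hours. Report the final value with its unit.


Product of METs and mass = 12.0 * 69.7 = 836.4
Total kcal = 836.4 * 1.91 = 1597.52 kcal

1597.52 kcal


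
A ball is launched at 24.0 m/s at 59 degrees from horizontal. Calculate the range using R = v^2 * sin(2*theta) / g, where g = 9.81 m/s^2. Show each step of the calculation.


sin(2 * 59) = sin(118) = 0.882948
v^2 = 24.0^2 = 576.0
R = 576.0 * 0.882948 / 9.81
= 51.843 m

51.843 m


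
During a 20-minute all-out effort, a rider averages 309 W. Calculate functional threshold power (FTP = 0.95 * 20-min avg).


FTP = 0.95 * 309
= 293.55 W

293.55 W


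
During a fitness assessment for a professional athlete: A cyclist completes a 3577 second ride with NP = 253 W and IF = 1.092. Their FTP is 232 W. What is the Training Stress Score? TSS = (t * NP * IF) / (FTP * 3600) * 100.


t * NP * IF = 3577 * 253 * 1.092 = 988239.252
FTP * 3600 = 835200
TSS = (988239.252 / 835200) * 100 = 118.32

118.32 TSS


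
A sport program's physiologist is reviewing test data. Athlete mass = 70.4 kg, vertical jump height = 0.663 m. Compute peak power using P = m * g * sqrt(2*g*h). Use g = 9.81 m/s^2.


sqrt(2 * 9.81 * 0.663) = sqrt(13.00806) = 3.606669 m/s
P = 70.4 * 9.81 * 3.606669
= 2490.85 W

2490.85 W


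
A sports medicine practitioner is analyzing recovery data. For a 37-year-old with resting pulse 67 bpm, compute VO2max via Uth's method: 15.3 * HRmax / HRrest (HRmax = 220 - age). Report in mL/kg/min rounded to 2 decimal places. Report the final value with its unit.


Step 1: HRmax = 220 - 37 = 183 bpm
Step 2: Ratio = 183 / 67 = 2.7313
Step 3: VO2max = 15.3 * 2.7313 = 41.79 mL/kg/min

41.79 mL/kg/min


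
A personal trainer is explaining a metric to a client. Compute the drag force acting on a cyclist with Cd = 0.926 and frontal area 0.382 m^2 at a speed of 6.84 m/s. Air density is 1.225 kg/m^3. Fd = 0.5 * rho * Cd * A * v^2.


Step 1: v^2 = 46.7856
Step 2: Fd = 0.5 * 1.225 * 0.926 * 0.382 * 46.7856
= 10.137 N

10.137 N


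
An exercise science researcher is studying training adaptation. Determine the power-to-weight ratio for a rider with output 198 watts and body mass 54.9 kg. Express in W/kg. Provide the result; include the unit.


P/W = 198 / 54.9 = 3.607 W/kg

3.607 W/kg


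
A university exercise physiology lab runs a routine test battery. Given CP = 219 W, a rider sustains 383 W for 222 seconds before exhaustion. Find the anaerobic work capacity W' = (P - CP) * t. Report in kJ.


Excess power = 383 - 219 = 164 W
Work above CP = 164 * 222 = 36408 J
W' = 36.408 kJ

36.408 kJ


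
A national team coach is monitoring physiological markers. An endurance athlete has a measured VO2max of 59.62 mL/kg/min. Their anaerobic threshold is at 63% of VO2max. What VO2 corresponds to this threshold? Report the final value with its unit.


Anaerobic threshold VO2 = VO2max * 63%
= 59.62 * 0.63
= 37.56 mL/kg/min

37.56 mL/kg/min


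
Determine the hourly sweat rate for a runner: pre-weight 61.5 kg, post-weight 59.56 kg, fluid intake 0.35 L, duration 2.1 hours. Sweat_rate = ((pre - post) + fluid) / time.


Mass lost = 61.5 - 59.56 = 1.94 kg
Add fluid consumed: 1.94 + 0.35 = 2.29 L total sweat
Sweat rate = 2.29 / 2.1 = 1.09 L/h

1.09 L/h


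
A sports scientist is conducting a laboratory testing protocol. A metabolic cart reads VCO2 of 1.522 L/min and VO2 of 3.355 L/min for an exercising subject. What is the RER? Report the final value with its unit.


RER = VCO2 / VO2 = 1.522 / 3.355 = 0.4537

0.4537


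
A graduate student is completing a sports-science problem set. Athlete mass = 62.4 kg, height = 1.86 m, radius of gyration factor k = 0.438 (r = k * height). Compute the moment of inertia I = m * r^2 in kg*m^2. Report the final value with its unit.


r = k * height = 0.438 * 1.86 = 0.81468 m
r^2 = 0.81468^2 = 0.663704
I = 62.4 * 0.663704 = 41.415 kg*m^2

41.415 kg*m^2


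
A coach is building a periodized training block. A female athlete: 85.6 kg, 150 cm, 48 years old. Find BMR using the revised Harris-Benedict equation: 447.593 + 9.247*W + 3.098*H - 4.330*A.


Intercept = 447.593
Weight contribution = 9.247 * 85.6 = 791.5432
Height contribution = 3.098 * 150 = 464.7
Age contribution = 4.33 * 48 = 207.84
BMR = 447.593 + 791.5432 + 464.7 - 207.84
= 1496.0 kcal/day

1496.0 kcal/day


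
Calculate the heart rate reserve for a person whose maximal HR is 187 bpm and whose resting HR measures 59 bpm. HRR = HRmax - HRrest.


HRmax = 187 bpm
HRrest = 59 bpm
HRR = 187 - 59 = 128 bpm

128 bpm


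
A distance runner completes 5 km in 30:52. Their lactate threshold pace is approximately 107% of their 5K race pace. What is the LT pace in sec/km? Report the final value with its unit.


Convert to seconds: 30 min 52 s = 1852 s
Pace per km = 1852 / 5 = 370.4 s/km
LT pace = 370.4 * 1.07 = 396.33 s/km

396.33 s/km


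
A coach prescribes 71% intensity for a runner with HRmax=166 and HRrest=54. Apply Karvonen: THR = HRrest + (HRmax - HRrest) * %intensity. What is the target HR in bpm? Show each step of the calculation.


Heart rate reserve = 166 - 54 = 112
Intensity fraction = 71 / 100 = 0.71
THR = 54 + 112 * 0.71 = 133.52 bpm

133.52 bpm


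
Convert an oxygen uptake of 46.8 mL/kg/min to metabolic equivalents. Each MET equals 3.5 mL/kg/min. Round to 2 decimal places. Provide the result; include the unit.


One MET = 3.5 mL/kg/min
Number of METs = 46.8 / 3.5
= 13.37 METs

13.37 METs


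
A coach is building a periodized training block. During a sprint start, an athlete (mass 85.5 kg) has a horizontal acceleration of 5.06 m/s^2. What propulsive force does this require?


Propulsive force = mass * acceleration
= 85.5 kg * 5.06 m/s^2
= 432.63 N

432.63 N


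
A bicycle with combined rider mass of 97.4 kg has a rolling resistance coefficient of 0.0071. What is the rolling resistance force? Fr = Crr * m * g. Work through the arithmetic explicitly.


Fr = 0.0071 * 97.4 * 9.81
= 0.69154 * 9.81
= 6.784 N

6.784 N


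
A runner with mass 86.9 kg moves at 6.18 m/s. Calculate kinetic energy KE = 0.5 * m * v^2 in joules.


v^2 = 6.18^2 = 38.1924
KE = 0.5 * 86.9 * 38.1924
= 1659.46 J

1659.46 J


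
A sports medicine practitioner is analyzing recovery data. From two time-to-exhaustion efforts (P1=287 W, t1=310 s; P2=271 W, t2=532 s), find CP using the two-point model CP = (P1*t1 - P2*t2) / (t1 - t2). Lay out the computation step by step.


Work in trial 1 = 88970 J
Work in trial 2 = 144172 J
Delta work = -55202 J
Delta time = -222 s
CP = -55202 / -222 = 248.66 W

248.66 W


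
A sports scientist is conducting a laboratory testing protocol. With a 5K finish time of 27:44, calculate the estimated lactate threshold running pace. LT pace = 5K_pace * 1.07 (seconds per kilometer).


Race duration = 1664 s for 5 km
Average pace = 1664 / 5 = 332.8 s/km
LT pace = 332.8 * 1.07
= 356.1 s/km

356.1 s/km


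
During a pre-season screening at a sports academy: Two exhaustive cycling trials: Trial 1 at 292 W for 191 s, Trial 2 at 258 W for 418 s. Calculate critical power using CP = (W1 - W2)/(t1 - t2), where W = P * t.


W1 = 292 * 191 = 55772 J
W2 = 258 * 418 = 107844 J
CP = (55772 - 107844) / (191 - 418)
= -52072 / -227
= 229.39 W

229.39 W


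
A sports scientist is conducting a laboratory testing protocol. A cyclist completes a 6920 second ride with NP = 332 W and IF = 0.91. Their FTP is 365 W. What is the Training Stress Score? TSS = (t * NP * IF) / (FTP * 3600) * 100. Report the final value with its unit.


t * NP * IF = 6920 * 332 * 0.91 = 2090670.4
FTP * 3600 = 1314000
TSS = (2090670.4 / 1314000) * 100 = 159.11

159.11 TSS


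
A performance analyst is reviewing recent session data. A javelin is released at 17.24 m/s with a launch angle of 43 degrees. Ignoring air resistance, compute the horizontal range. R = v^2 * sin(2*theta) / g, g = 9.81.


Launch speed squared = 297.2176
sin(2 * 43 deg) = 0.997564
Range = 297.2176 * 0.997564 / 9.81
= 30.224 m

30.224 m


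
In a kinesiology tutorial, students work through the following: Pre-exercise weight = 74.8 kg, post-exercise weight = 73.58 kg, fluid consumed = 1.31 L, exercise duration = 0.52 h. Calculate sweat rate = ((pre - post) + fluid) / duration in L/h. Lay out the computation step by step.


Weight loss = 74.8 - 73.58 = 1.22 kg (approx L)
Total sweat = 1.22 + 1.31 = 2.53 L
Sweat rate = 2.53 / 0.52 = 4.865 L/h

4.865 L/h


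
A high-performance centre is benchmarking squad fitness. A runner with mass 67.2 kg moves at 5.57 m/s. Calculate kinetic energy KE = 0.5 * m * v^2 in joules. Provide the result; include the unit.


v^2 = 5.57^2 = 31.0249
KE = 0.5 * 67.2 * 31.0249
= 1042.44 J

1042.44 J


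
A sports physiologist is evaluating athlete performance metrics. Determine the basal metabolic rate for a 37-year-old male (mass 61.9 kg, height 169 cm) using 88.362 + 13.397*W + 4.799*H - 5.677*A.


BMR = 88.362 + 13.397*61.9 + 4.799*169 - 5.677*37
= 1518.62 kcal/day

1518.62 kcal/day


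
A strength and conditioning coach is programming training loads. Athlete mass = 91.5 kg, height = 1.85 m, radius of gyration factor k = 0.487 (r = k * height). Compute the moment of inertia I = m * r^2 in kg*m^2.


r = k * height = 0.487 * 1.85 = 0.90095 m
r^2 = 0.90095^2 = 0.811711
I = 91.5 * 0.811711 = 74.272 kg*m^2

74.272 kg*m^2


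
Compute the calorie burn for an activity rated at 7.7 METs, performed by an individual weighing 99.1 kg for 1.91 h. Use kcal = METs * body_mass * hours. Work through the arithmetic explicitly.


Product of METs and mass = 7.7 * 99.1 = 763.07
Total kcal = 763.07 * 1.91 = 1457.46 kcal

1457.46 kcal


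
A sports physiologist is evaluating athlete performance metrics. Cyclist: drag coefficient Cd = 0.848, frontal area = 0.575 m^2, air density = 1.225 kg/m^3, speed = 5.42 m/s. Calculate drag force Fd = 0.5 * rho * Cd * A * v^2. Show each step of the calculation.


v^2 = 5.42^2 = 29.3764
Fd = 0.5 * 1.225 * 0.848 * 0.575 * 29.3764
= 8.773 N

8.773 N


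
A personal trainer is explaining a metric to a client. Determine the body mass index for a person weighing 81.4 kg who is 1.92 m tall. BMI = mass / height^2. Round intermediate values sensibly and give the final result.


BMI = mass / height^2
= 81.4 / 1.92^2
= 81.4 / 3.6864
= 22.08 kg/m^2

22.08 kg/m^2


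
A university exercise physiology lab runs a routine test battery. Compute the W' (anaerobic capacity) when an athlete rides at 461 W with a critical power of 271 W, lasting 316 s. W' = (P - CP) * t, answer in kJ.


Above-CP power = 190 W
Duration = 316 s
W' = 190 * 316 = 60040 J
Convert: 60040 / 1000 = 60.04 kJ

60.04 kJ


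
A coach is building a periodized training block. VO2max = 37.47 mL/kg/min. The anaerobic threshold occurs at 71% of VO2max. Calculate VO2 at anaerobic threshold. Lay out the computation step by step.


AT fraction = 71 / 100 = 0.71
AT VO2 = 37.47 * 0.71
= 26.6 mL/kg/min

26.6 mL/kg/min


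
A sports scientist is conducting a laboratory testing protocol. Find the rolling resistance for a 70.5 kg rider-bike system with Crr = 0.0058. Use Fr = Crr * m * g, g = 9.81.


m * g = 70.5 * 9.81 = 691.605 N
Fr = 0.0058 * 691.605 = 4.011 N

4.011 N


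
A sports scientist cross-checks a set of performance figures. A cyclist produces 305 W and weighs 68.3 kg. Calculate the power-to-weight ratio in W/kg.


P/W = power / mass
= 305 / 68.3
= 4.466 W/kg

4.466 W/kg


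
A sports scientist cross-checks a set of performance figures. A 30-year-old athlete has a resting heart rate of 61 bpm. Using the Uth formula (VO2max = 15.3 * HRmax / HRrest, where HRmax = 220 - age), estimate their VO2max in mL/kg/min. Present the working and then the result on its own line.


HRmax = 220 - 30 = 190 bpm
Ratio = HRmax / HRrest = 190 / 61 = 3.1148
VO2max = 15.3 * 3.1148 = 47.66 mL/kg/min

47.66 mL/kg/min


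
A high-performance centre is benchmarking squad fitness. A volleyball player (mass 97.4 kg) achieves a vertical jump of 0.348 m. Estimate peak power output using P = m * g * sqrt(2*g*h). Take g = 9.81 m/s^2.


2 * g * h = 2 * 9.81 * 0.348 = 6.82776
sqrt(6.82776) = 2.612998 m/s
P = 97.4 * 9.81 * 2.612998 = 2496.7 W

2496.7 W


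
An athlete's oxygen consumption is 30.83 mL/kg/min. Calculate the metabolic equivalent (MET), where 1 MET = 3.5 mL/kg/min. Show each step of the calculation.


MET = VO2 / 3.5
= 30.83 / 3.5
= 8.81 METs

8.81 METs


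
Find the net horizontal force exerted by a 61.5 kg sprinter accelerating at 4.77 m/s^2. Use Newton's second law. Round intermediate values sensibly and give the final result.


Newton's second law: F = m * a
F = 61.5 * 4.77 = 293.36 N

293.36 N


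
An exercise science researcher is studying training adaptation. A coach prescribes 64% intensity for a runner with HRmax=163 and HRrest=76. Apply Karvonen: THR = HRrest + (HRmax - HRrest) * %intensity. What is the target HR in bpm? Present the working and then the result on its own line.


Heart rate reserve = 163 - 76 = 87
Intensity fraction = 64 / 100 = 0.64
THR = 76 + 87 * 0.64 = 131.68 bpm

131.68 bpm


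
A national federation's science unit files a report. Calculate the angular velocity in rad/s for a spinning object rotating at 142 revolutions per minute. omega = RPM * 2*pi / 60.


omega = RPM * 2*pi / 60
= 142 * 6.28318531 / 60
= 14.87 rad/s

14.87 rad/s


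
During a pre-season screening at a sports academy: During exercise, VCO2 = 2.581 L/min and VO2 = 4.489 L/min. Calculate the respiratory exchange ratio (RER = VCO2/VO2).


RER = VCO2 / VO2
= 2.581 / 4.489
= 0.575

0.575


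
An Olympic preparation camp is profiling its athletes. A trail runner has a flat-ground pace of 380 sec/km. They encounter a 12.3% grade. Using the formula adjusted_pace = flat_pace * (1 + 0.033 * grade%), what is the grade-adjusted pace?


Grade factor = 1 + 0.033 * 12.3 = 1.4059
Adjusted = 380 * 1.4059 = 534.24 sec/km

534.24 s/km


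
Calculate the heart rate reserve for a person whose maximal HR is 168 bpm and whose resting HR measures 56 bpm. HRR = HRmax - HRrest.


HRmax = 168 bpm
HRrest = 56 bpm
HRR = 168 - 56 = 112 bpm

112 bpm


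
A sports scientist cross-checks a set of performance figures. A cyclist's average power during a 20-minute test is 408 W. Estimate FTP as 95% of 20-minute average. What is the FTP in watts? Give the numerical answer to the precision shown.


FTP = 20-min power * 0.95
= 408 * 0.95
= 387.6 W

387.6 W


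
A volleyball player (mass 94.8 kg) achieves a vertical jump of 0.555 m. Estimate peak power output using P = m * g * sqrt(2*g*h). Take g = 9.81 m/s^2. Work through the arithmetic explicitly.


2 * g * h = 2 * 9.81 * 0.555 = 10.8891
sqrt(10.8891) = 3.299864 m/s
P = 94.8 * 9.81 * 3.299864 = 3068.83 W

3068.83 W


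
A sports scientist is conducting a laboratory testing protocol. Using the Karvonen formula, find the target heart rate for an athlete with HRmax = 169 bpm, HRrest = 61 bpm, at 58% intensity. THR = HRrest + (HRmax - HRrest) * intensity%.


HRR = 169 - 61 = 108
THR = 61 + 108 * 0.58
= 61 + 62.64
= 123.64 bpm

123.64 bpm


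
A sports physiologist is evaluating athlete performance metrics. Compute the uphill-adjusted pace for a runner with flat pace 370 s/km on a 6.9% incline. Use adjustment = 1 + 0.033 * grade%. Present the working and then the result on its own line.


Adjustment factor = 1 + 0.033 * 6.9 = 1.2277
Grade-adjusted pace = 370 * 1.2277 = 454.25 s/km

454.25 s/km


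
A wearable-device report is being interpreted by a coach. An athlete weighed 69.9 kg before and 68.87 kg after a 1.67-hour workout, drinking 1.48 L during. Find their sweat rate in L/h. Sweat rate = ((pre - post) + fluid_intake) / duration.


Body mass change = 1.03 kg
Total sweat loss = 1.03 + 1.48 = 2.51 L
Rate = 2.51 / 1.67 = 1.503 L/h

1.503 L/h


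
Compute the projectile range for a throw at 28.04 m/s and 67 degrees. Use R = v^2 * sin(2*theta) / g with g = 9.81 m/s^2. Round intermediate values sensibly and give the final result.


Two times the angle = 134 degrees
sin(134) = 0.71934
R = 786.2416 * 0.71934 / 9.81 = 57.653 m

57.653 m


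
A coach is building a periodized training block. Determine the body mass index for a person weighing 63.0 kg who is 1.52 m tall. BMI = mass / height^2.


BMI = mass / height^2
= 63.0 / 1.52^2
= 63.0 / 2.3104
= 27.27 kg/m^2

27.27 kg/m^2


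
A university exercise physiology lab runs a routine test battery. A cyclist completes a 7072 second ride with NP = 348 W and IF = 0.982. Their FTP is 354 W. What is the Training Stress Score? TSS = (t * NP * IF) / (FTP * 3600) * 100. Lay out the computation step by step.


t * NP * IF = 7072 * 348 * 0.982 = 2416756.992
FTP * 3600 = 1274400
TSS = (2416756.992 / 1274400) * 100 = 189.64

189.64 TSS


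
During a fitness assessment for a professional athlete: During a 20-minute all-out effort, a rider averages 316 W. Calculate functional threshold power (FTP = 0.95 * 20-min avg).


FTP = 0.95 * 316
= 300.2 W

300.2 W


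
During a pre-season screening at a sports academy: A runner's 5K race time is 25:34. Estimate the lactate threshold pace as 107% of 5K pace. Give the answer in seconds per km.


Total race time = 25*60 + 34 = 1534 seconds
5K pace = 1534 / 5 = 306.8 sec/km
LT pace = 306.8 * 1.07 = 328.28 sec/km

328.28 s/km


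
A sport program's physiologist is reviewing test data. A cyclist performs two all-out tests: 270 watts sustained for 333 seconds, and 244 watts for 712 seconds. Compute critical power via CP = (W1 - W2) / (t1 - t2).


W1 = P1 * t1 = 270 * 333 = 89910 J
W2 = P2 * t2 = 244 * 712 = 173728 J
CP = (89910 - 173728) / (333 - 712)
= 221.16 W

221.16 W


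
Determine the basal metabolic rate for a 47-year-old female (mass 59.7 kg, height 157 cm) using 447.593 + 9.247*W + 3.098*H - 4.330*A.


BMR = 447.593 + 9.247*59.7 + 3.098*157 - 4.330*47
= 1282.51 kcal/day

1282.51 kcal/day


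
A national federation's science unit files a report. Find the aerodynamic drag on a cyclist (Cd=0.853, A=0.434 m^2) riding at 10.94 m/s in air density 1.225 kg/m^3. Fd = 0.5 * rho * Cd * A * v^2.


Fd = 0.5 * 1.225 * 0.853 * 0.434 * 10.94^2
= 0.5 * 1.225 * 0.853 * 0.434 * 119.6836
= 27.138 N

27.138 N


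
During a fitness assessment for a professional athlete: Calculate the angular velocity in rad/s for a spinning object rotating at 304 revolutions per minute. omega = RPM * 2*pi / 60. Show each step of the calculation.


omega = RPM * 2*pi / 60
= 304 * 6.28318531 / 60
= 31.835 rad/s

31.835 rad/s


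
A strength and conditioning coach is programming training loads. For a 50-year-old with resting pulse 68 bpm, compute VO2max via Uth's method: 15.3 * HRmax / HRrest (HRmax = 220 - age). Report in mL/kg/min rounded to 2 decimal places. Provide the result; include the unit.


Step 1: HRmax = 220 - 50 = 170 bpm
Step 2: Ratio = 170 / 68 = 2.5
Step 3: VO2max = 15.3 * 2.5 = 38.25 mL/kg/min

38.25 mL/kg/min


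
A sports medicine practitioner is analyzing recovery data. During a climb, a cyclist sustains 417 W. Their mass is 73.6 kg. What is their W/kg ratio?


Power-to-weight = 417 W / 73.6 kg
= 5.666 W/kg

5.666 W/kg


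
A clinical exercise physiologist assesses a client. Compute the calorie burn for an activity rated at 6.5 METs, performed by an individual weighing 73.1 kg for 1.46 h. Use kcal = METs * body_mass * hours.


Product of METs and mass = 6.5 * 73.1 = 475.15
Total kcal = 475.15 * 1.46 = 693.72 kcal

693.72 kcal


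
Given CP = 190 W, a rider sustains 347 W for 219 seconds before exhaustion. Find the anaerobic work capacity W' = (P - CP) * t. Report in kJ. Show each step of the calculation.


Excess power = 347 - 190 = 157 W
Work above CP = 157 * 219 = 34383 J
W' = 34.383 kJ

34.383 kJ


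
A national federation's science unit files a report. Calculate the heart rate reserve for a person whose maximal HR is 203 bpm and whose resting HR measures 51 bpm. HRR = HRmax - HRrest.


HRmax = 203 bpm
HRrest = 51 bpm
HRR = 203 - 51 = 152 bpm

152 bpm
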